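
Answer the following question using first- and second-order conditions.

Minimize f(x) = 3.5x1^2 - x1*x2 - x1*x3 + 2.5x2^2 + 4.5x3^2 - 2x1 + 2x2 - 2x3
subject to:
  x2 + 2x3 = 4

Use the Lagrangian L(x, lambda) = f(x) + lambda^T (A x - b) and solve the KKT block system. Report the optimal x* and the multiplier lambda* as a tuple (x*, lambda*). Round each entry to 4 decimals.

Form the Lagrangian:
  L(x, lambda) = (1/2) x^T Q x + c^T x + lambda^T (A x - b)
Stationarity (grad_x L = 0): Q x + c + A^T lambda = 0.
Primal feasibility: A x = b.

This gives the KKT block system:
  [ Q   A^T ] [ x     ]   [-c ]
  [ A    0  ] [ lambda ] = [ b ]

Solving the linear system:
  x*      = (0.6337, 0.8713, 1.5644)
  lambda* = (-5.7228)
  f(x*)   = 10.1188

x* = (0.6337, 0.8713, 1.5644), lambda* = (-5.7228)


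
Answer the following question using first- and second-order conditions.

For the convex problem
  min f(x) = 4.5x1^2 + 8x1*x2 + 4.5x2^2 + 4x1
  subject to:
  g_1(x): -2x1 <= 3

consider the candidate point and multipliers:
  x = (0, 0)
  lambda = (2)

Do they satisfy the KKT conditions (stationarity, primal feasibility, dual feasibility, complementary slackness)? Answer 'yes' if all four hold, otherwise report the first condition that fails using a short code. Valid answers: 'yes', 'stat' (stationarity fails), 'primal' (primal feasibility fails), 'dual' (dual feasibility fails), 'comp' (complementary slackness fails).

Gradient of f: grad f(x) = Q x + c = (4, 0)
Constraint values g_i(x) = a_i^T x - b_i:
  g_1((0, 0)) = -3
Stationarity residual: grad f(x) + sum_i lambda_i a_i = (0, 0)
  -> stationarity OK
Primal feasibility (all g_i <= 0): OK
Dual feasibility (all lambda_i >= 0): OK
Complementary slackness (lambda_i * g_i(x) = 0 for all i): FAILS

Verdict: the first failing condition is complementary_slackness -> comp.

comp


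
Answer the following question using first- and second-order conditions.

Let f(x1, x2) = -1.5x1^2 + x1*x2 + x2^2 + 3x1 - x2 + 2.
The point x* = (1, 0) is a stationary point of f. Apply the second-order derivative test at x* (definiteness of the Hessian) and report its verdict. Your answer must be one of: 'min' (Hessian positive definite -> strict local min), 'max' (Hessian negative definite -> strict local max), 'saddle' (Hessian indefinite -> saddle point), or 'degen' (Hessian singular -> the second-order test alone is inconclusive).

Compute the Hessian H = grad^2 f:
  H = [[-3, 1], [1, 2]]
Verify stationarity: grad f(x*) = H x* + g = (0, 0).
Eigenvalues of H: -3.1926, 2.1926.
Eigenvalues have mixed signs, so H is indefinite -> x* is a saddle point.

saddle


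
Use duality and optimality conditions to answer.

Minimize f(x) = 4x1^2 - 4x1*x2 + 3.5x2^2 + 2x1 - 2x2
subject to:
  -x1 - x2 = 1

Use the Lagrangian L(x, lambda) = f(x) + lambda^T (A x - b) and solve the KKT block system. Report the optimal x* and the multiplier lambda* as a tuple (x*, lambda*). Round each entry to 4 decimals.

Form the Lagrangian:
  L(x, lambda) = (1/2) x^T Q x + c^T x + lambda^T (A x - b)
Stationarity (grad_x L = 0): Q x + c + A^T lambda = 0.
Primal feasibility: A x = b.

This gives the KKT block system:
  [ Q   A^T ] [ x     ]   [-c ]
  [ A    0  ] [ lambda ] = [ b ]

Solving the linear system:
  x*      = (-0.6522, -0.3478)
  lambda* = (-1.8261)
  f(x*)   = 0.6087

x* = (-0.6522, -0.3478), lambda* = (-1.8261)


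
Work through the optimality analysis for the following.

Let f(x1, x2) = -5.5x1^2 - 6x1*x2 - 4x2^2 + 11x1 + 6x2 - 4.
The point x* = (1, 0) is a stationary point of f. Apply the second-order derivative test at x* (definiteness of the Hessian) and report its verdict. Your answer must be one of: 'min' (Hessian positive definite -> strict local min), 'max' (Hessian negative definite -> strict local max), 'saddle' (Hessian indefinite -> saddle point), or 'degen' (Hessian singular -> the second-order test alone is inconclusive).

Compute the Hessian H = grad^2 f:
  H = [[-11, -6], [-6, -8]]
Verify stationarity: grad f(x*) = H x* + g = (0, 0).
Eigenvalues of H: -15.6847, -3.3153.
Both eigenvalues < 0, so H is negative definite -> x* is a strict local max.

max


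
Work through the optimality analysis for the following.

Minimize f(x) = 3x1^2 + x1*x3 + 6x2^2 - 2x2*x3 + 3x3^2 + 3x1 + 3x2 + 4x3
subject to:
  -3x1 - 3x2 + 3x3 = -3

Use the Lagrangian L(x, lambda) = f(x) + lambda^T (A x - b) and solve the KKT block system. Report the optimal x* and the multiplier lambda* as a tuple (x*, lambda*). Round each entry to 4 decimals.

Form the Lagrangian:
  L(x, lambda) = (1/2) x^T Q x + c^T x + lambda^T (A x - b)
Stationarity (grad_x L = 0): Q x + c + A^T lambda = 0.
Primal feasibility: A x = b.

This gives the KKT block system:
  [ Q   A^T ] [ x     ]   [-c ]
  [ A    0  ] [ lambda ] = [ b ]

Solving the linear system:
  x*      = (0.0877, -0.2456, -1.1579)
  lambda* = (0.7895)
  f(x*)   = -1.3684

x* = (0.0877, -0.2456, -1.1579), lambda* = (0.7895)


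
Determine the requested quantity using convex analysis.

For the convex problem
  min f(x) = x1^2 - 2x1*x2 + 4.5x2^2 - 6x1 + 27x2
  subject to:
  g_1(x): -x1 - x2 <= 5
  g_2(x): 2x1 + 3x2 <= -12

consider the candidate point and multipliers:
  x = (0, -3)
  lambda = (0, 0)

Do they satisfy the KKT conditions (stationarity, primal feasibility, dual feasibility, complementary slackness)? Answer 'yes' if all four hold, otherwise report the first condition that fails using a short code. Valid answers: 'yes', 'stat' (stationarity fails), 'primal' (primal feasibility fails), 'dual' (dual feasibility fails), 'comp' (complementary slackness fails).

Gradient of f: grad f(x) = Q x + c = (0, 0)
Constraint values g_i(x) = a_i^T x - b_i:
  g_1((0, -3)) = -2
  g_2((0, -3)) = 3
Stationarity residual: grad f(x) + sum_i lambda_i a_i = (0, 0)
  -> stationarity OK
Primal feasibility (all g_i <= 0): FAILS
Dual feasibility (all lambda_i >= 0): OK
Complementary slackness (lambda_i * g_i(x) = 0 for all i): OK

Verdict: the first failing condition is primal_feasibility -> primal.

primal


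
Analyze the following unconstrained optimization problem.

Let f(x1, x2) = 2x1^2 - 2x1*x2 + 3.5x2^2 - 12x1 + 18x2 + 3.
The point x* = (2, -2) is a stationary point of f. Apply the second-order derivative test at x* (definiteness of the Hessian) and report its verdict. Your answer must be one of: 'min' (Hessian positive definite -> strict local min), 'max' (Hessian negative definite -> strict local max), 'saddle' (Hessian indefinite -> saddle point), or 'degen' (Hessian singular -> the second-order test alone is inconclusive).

Compute the Hessian H = grad^2 f:
  H = [[4, -2], [-2, 7]]
Verify stationarity: grad f(x*) = H x* + g = (0, 0).
Eigenvalues of H: 3, 8.
Both eigenvalues > 0, so H is positive definite -> x* is a strict local min.

min


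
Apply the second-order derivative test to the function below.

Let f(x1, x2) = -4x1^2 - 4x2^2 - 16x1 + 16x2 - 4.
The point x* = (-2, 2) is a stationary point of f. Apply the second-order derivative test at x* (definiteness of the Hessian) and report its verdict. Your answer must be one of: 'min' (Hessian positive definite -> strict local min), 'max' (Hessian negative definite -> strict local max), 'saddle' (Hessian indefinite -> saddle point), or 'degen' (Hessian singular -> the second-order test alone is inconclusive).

Compute the Hessian H = grad^2 f:
  H = [[-8, 0], [0, -8]]
Verify stationarity: grad f(x*) = H x* + g = (0, 0).
Eigenvalues of H: -8, -8.
Both eigenvalues < 0, so H is negative definite -> x* is a strict local max.

max


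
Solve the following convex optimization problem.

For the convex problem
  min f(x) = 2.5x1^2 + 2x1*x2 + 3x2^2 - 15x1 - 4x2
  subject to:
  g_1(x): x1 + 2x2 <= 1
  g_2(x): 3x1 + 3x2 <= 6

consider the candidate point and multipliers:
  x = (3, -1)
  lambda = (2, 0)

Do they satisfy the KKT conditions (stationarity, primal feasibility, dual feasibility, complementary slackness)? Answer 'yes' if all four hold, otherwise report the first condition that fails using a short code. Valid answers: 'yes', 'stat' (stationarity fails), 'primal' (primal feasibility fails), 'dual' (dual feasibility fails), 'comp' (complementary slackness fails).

Gradient of f: grad f(x) = Q x + c = (-2, -4)
Constraint values g_i(x) = a_i^T x - b_i:
  g_1((3, -1)) = 0
  g_2((3, -1)) = 0
Stationarity residual: grad f(x) + sum_i lambda_i a_i = (0, 0)
  -> stationarity OK
Primal feasibility (all g_i <= 0): OK
Dual feasibility (all lambda_i >= 0): OK
Complementary slackness (lambda_i * g_i(x) = 0 for all i): OK

Verdict: yes, KKT holds.

yes


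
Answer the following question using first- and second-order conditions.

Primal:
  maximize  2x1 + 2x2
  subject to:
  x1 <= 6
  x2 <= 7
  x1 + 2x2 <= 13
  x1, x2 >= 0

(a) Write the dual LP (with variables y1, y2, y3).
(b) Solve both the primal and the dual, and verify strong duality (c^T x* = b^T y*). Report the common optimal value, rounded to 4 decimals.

The standard primal-dual pair for 'max c^T x s.t. A x <= b, x >= 0' is:
  Dual:  min b^T y  s.t.  A^T y >= c,  y >= 0.

So the dual LP is:
  minimize  6y1 + 7y2 + 13y3
  subject to:
    y1 + y3 >= 2
    y2 + 2y3 >= 2
    y1, y2, y3 >= 0

Solving the primal: x* = (6, 3.5).
  primal value c^T x* = 19.
Solving the dual: y* = (1, 0, 1).
  dual value b^T y* = 19.
Strong duality: c^T x* = b^T y*. Confirmed.

19


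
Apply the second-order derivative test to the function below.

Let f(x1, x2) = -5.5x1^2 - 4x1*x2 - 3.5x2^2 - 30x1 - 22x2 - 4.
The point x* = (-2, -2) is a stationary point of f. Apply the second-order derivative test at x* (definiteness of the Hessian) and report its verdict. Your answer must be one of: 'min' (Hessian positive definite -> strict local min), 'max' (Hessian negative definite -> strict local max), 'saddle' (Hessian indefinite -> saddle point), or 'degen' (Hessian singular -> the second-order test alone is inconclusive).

Compute the Hessian H = grad^2 f:
  H = [[-11, -4], [-4, -7]]
Verify stationarity: grad f(x*) = H x* + g = (0, 0).
Eigenvalues of H: -13.4721, -4.5279.
Both eigenvalues < 0, so H is negative definite -> x* is a strict local max.

max


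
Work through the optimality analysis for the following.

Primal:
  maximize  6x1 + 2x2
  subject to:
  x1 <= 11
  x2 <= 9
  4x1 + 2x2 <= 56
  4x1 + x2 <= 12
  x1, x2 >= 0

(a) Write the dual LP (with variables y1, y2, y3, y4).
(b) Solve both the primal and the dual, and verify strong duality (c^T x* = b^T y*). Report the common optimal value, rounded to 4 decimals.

The standard primal-dual pair for 'max c^T x s.t. A x <= b, x >= 0' is:
  Dual:  min b^T y  s.t.  A^T y >= c,  y >= 0.

So the dual LP is:
  minimize  11y1 + 9y2 + 56y3 + 12y4
  subject to:
    y1 + 4y3 + 4y4 >= 6
    y2 + 2y3 + y4 >= 2
    y1, y2, y3, y4 >= 0

Solving the primal: x* = (0.75, 9).
  primal value c^T x* = 22.5.
Solving the dual: y* = (0, 0.5, 0, 1.5).
  dual value b^T y* = 22.5.
Strong duality: c^T x* = b^T y*. Confirmed.

22.5


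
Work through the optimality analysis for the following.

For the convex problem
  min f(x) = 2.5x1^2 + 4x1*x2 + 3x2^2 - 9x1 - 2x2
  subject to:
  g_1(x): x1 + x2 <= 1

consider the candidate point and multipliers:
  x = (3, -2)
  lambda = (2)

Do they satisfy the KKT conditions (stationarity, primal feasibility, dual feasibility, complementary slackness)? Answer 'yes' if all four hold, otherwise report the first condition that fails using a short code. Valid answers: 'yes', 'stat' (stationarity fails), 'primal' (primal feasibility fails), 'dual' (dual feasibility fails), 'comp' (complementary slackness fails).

Gradient of f: grad f(x) = Q x + c = (-2, -2)
Constraint values g_i(x) = a_i^T x - b_i:
  g_1((3, -2)) = 0
Stationarity residual: grad f(x) + sum_i lambda_i a_i = (0, 0)
  -> stationarity OK
Primal feasibility (all g_i <= 0): OK
Dual feasibility (all lambda_i >= 0): OK
Complementary slackness (lambda_i * g_i(x) = 0 for all i): OK

Verdict: yes, KKT holds.

yes


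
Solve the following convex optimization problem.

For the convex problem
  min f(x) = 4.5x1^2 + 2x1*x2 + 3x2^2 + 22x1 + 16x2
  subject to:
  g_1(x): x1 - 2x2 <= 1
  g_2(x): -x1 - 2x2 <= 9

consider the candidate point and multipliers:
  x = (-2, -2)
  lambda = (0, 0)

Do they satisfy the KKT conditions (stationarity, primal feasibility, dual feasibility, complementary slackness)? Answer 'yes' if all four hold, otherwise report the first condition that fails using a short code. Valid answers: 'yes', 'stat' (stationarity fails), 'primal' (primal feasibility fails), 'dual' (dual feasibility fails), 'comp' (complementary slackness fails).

Gradient of f: grad f(x) = Q x + c = (0, 0)
Constraint values g_i(x) = a_i^T x - b_i:
  g_1((-2, -2)) = 1
  g_2((-2, -2)) = -3
Stationarity residual: grad f(x) + sum_i lambda_i a_i = (0, 0)
  -> stationarity OK
Primal feasibility (all g_i <= 0): FAILS
Dual feasibility (all lambda_i >= 0): OK
Complementary slackness (lambda_i * g_i(x) = 0 for all i): OK

Verdict: the first failing condition is primal_feasibility -> primal.

primal


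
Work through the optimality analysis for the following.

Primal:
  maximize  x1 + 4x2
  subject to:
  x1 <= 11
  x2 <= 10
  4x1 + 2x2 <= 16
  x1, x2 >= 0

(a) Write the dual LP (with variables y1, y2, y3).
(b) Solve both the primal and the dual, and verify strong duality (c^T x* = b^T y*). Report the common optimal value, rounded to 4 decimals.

The standard primal-dual pair for 'max c^T x s.t. A x <= b, x >= 0' is:
  Dual:  min b^T y  s.t.  A^T y >= c,  y >= 0.

So the dual LP is:
  minimize  11y1 + 10y2 + 16y3
  subject to:
    y1 + 4y3 >= 1
    y2 + 2y3 >= 4
    y1, y2, y3 >= 0

Solving the primal: x* = (0, 8).
  primal value c^T x* = 32.
Solving the dual: y* = (0, 0, 2).
  dual value b^T y* = 32.
Strong duality: c^T x* = b^T y*. Confirmed.

32


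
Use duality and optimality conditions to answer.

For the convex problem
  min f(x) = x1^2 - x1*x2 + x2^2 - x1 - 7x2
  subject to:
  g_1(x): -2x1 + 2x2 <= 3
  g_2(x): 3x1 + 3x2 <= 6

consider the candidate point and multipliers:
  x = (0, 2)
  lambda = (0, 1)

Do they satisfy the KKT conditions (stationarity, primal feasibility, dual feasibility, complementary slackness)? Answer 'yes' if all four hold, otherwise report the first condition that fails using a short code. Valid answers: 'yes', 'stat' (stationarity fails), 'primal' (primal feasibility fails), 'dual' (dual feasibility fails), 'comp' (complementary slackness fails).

Gradient of f: grad f(x) = Q x + c = (-3, -3)
Constraint values g_i(x) = a_i^T x - b_i:
  g_1((0, 2)) = 1
  g_2((0, 2)) = 0
Stationarity residual: grad f(x) + sum_i lambda_i a_i = (0, 0)
  -> stationarity OK
Primal feasibility (all g_i <= 0): FAILS
Dual feasibility (all lambda_i >= 0): OK
Complementary slackness (lambda_i * g_i(x) = 0 for all i): OK

Verdict: the first failing condition is primal_feasibility -> primal.

primal


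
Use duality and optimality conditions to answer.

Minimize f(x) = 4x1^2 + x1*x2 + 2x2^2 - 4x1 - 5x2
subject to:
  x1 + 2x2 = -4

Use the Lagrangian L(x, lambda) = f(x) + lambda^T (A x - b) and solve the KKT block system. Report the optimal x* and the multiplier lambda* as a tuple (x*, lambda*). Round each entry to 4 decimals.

Form the Lagrangian:
  L(x, lambda) = (1/2) x^T Q x + c^T x + lambda^T (A x - b)
Stationarity (grad_x L = 0): Q x + c + A^T lambda = 0.
Primal feasibility: A x = b.

This gives the KKT block system:
  [ Q   A^T ] [ x     ]   [-c ]
  [ A    0  ] [ lambda ] = [ b ]

Solving the linear system:
  x*      = (-0.0625, -1.9688)
  lambda* = (6.4688)
  f(x*)   = 17.9844

x* = (-0.0625, -1.9688), lambda* = (6.4688)


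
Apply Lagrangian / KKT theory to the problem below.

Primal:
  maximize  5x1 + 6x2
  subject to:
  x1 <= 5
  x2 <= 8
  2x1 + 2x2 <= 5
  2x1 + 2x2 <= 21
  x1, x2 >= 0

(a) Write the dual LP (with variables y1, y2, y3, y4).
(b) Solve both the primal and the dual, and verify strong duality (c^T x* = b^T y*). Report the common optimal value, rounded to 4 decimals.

The standard primal-dual pair for 'max c^T x s.t. A x <= b, x >= 0' is:
  Dual:  min b^T y  s.t.  A^T y >= c,  y >= 0.

So the dual LP is:
  minimize  5y1 + 8y2 + 5y3 + 21y4
  subject to:
    y1 + 2y3 + 2y4 >= 5
    y2 + 2y3 + 2y4 >= 6
    y1, y2, y3, y4 >= 0

Solving the primal: x* = (0, 2.5).
  primal value c^T x* = 15.
Solving the dual: y* = (0, 0, 3, 0).
  dual value b^T y* = 15.
Strong duality: c^T x* = b^T y*. Confirmed.

15


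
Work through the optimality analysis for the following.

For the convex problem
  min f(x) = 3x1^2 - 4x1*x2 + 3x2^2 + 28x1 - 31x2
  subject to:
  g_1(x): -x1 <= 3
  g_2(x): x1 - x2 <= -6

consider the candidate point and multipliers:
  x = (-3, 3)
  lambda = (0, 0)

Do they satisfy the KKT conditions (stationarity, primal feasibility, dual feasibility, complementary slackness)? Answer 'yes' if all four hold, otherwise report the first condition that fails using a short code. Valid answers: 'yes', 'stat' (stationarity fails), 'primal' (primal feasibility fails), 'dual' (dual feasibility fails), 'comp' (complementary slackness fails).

Gradient of f: grad f(x) = Q x + c = (-2, -1)
Constraint values g_i(x) = a_i^T x - b_i:
  g_1((-3, 3)) = 0
  g_2((-3, 3)) = 0
Stationarity residual: grad f(x) + sum_i lambda_i a_i = (-2, -1)
  -> stationarity FAILS
Primal feasibility (all g_i <= 0): OK
Dual feasibility (all lambda_i >= 0): OK
Complementary slackness (lambda_i * g_i(x) = 0 for all i): OK

Verdict: the first failing condition is stationarity -> stat.

stat


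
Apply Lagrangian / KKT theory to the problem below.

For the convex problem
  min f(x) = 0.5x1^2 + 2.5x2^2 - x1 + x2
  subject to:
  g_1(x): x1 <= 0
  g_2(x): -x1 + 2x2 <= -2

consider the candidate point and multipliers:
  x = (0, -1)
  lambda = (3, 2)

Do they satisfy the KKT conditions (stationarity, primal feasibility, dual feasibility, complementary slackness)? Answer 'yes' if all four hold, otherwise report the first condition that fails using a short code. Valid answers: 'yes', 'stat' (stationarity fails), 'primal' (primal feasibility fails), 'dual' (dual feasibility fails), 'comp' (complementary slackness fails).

Gradient of f: grad f(x) = Q x + c = (-1, -4)
Constraint values g_i(x) = a_i^T x - b_i:
  g_1((0, -1)) = 0
  g_2((0, -1)) = 0
Stationarity residual: grad f(x) + sum_i lambda_i a_i = (0, 0)
  -> stationarity OK
Primal feasibility (all g_i <= 0): OK
Dual feasibility (all lambda_i >= 0): OK
Complementary slackness (lambda_i * g_i(x) = 0 for all i): OK

Verdict: yes, KKT holds.

yes


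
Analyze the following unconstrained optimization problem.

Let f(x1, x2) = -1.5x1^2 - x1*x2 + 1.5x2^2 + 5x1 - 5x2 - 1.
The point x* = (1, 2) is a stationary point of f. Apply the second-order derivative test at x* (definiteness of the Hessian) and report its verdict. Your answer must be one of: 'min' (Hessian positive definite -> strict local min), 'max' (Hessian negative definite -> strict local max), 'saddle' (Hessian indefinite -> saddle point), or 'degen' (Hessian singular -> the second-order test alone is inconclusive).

Compute the Hessian H = grad^2 f:
  H = [[-3, -1], [-1, 3]]
Verify stationarity: grad f(x*) = H x* + g = (0, 0).
Eigenvalues of H: -3.1623, 3.1623.
Eigenvalues have mixed signs, so H is indefinite -> x* is a saddle point.

saddle


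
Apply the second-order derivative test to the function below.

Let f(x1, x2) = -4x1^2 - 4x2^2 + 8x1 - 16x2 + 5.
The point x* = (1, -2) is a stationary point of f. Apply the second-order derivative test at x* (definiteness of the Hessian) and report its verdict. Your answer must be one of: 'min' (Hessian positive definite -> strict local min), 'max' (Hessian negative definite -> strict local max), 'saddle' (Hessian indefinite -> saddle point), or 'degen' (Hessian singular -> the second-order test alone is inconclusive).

Compute the Hessian H = grad^2 f:
  H = [[-8, 0], [0, -8]]
Verify stationarity: grad f(x*) = H x* + g = (0, 0).
Eigenvalues of H: -8, -8.
Both eigenvalues < 0, so H is negative definite -> x* is a strict local max.

max


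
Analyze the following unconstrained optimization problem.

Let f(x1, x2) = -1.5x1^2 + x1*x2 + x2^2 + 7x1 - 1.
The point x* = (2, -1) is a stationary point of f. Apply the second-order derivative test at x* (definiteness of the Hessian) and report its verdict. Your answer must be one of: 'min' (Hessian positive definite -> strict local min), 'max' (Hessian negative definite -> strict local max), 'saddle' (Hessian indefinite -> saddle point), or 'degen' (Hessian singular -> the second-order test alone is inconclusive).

Compute the Hessian H = grad^2 f:
  H = [[-3, 1], [1, 2]]
Verify stationarity: grad f(x*) = H x* + g = (0, 0).
Eigenvalues of H: -3.1926, 2.1926.
Eigenvalues have mixed signs, so H is indefinite -> x* is a saddle point.

saddle


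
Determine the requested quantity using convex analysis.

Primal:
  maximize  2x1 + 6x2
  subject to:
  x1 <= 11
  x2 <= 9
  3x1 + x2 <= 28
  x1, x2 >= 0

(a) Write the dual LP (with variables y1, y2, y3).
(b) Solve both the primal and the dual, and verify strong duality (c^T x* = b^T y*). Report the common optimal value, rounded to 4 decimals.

The standard primal-dual pair for 'max c^T x s.t. A x <= b, x >= 0' is:
  Dual:  min b^T y  s.t.  A^T y >= c,  y >= 0.

So the dual LP is:
  minimize  11y1 + 9y2 + 28y3
  subject to:
    y1 + 3y3 >= 2
    y2 + y3 >= 6
    y1, y2, y3 >= 0

Solving the primal: x* = (6.3333, 9).
  primal value c^T x* = 66.6667.
Solving the dual: y* = (0, 5.3333, 0.6667).
  dual value b^T y* = 66.6667.
Strong duality: c^T x* = b^T y*. Confirmed.

66.6667


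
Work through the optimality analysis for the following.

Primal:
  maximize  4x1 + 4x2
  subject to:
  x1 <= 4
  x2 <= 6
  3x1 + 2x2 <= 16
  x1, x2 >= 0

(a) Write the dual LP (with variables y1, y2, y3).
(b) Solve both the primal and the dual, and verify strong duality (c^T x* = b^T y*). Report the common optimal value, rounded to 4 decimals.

The standard primal-dual pair for 'max c^T x s.t. A x <= b, x >= 0' is:
  Dual:  min b^T y  s.t.  A^T y >= c,  y >= 0.

So the dual LP is:
  minimize  4y1 + 6y2 + 16y3
  subject to:
    y1 + 3y3 >= 4
    y2 + 2y3 >= 4
    y1, y2, y3 >= 0

Solving the primal: x* = (1.3333, 6).
  primal value c^T x* = 29.3333.
Solving the dual: y* = (0, 1.3333, 1.3333).
  dual value b^T y* = 29.3333.
Strong duality: c^T x* = b^T y*. Confirmed.

29.3333


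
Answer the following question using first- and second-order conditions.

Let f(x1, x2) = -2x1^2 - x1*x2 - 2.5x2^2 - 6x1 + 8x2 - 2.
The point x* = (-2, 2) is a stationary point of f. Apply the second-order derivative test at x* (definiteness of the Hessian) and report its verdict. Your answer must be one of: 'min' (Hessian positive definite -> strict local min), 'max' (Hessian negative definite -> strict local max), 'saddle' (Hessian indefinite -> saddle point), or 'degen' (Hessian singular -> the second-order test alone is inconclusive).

Compute the Hessian H = grad^2 f:
  H = [[-4, -1], [-1, -5]]
Verify stationarity: grad f(x*) = H x* + g = (0, 0).
Eigenvalues of H: -5.618, -3.382.
Both eigenvalues < 0, so H is negative definite -> x* is a strict local max.

max


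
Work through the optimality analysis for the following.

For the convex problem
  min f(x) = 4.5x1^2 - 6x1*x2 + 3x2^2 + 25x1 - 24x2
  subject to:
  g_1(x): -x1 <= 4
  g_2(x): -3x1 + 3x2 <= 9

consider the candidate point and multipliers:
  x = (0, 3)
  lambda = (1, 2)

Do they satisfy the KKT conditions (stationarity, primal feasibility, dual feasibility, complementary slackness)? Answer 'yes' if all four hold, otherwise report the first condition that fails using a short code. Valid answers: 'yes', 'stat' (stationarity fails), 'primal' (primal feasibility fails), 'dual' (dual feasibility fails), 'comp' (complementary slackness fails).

Gradient of f: grad f(x) = Q x + c = (7, -6)
Constraint values g_i(x) = a_i^T x - b_i:
  g_1((0, 3)) = -4
  g_2((0, 3)) = 0
Stationarity residual: grad f(x) + sum_i lambda_i a_i = (0, 0)
  -> stationarity OK
Primal feasibility (all g_i <= 0): OK
Dual feasibility (all lambda_i >= 0): OK
Complementary slackness (lambda_i * g_i(x) = 0 for all i): FAILS

Verdict: the first failing condition is complementary_slackness -> comp.

comp


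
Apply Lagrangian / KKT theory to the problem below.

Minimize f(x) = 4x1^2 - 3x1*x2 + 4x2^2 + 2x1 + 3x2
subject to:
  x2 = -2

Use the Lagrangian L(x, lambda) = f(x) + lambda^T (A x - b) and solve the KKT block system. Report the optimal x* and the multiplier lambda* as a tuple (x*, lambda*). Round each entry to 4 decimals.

Form the Lagrangian:
  L(x, lambda) = (1/2) x^T Q x + c^T x + lambda^T (A x - b)
Stationarity (grad_x L = 0): Q x + c + A^T lambda = 0.
Primal feasibility: A x = b.

This gives the KKT block system:
  [ Q   A^T ] [ x     ]   [-c ]
  [ A    0  ] [ lambda ] = [ b ]

Solving the linear system:
  x*      = (-1, -2)
  lambda* = (10)
  f(x*)   = 6

x* = (-1, -2), lambda* = (10)


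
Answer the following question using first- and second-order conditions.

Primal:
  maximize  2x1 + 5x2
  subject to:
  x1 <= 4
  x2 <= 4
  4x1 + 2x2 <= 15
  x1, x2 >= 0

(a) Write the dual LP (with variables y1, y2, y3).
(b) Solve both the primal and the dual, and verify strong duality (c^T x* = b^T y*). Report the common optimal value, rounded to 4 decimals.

The standard primal-dual pair for 'max c^T x s.t. A x <= b, x >= 0' is:
  Dual:  min b^T y  s.t.  A^T y >= c,  y >= 0.

So the dual LP is:
  minimize  4y1 + 4y2 + 15y3
  subject to:
    y1 + 4y3 >= 2
    y2 + 2y3 >= 5
    y1, y2, y3 >= 0

Solving the primal: x* = (1.75, 4).
  primal value c^T x* = 23.5.
Solving the dual: y* = (0, 4, 0.5).
  dual value b^T y* = 23.5.
Strong duality: c^T x* = b^T y*. Confirmed.

23.5


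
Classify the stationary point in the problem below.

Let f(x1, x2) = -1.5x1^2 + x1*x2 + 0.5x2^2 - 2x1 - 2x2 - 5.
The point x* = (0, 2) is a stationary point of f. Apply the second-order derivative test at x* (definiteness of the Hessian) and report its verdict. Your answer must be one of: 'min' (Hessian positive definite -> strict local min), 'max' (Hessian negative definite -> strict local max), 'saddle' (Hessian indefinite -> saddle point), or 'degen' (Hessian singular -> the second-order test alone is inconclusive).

Compute the Hessian H = grad^2 f:
  H = [[-3, 1], [1, 1]]
Verify stationarity: grad f(x*) = H x* + g = (0, 0).
Eigenvalues of H: -3.2361, 1.2361.
Eigenvalues have mixed signs, so H is indefinite -> x* is a saddle point.

saddle


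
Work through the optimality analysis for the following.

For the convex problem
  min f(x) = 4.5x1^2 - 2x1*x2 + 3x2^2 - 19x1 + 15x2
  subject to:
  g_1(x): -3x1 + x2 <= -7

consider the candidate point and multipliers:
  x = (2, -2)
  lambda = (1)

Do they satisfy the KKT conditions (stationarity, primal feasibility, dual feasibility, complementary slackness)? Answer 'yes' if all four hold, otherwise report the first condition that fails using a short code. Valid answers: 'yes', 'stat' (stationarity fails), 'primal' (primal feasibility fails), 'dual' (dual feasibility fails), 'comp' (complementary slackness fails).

Gradient of f: grad f(x) = Q x + c = (3, -1)
Constraint values g_i(x) = a_i^T x - b_i:
  g_1((2, -2)) = -1
Stationarity residual: grad f(x) + sum_i lambda_i a_i = (0, 0)
  -> stationarity OK
Primal feasibility (all g_i <= 0): OK
Dual feasibility (all lambda_i >= 0): OK
Complementary slackness (lambda_i * g_i(x) = 0 for all i): FAILS

Verdict: the first failing condition is complementary_slackness -> comp.

comp


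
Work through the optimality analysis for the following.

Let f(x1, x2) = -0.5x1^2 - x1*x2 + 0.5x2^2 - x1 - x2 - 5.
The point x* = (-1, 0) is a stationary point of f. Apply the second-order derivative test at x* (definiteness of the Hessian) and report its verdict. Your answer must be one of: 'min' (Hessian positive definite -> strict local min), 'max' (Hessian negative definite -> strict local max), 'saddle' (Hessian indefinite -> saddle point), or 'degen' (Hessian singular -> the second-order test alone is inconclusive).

Compute the Hessian H = grad^2 f:
  H = [[-1, -1], [-1, 1]]
Verify stationarity: grad f(x*) = H x* + g = (0, 0).
Eigenvalues of H: -1.4142, 1.4142.
Eigenvalues have mixed signs, so H is indefinite -> x* is a saddle point.

saddle


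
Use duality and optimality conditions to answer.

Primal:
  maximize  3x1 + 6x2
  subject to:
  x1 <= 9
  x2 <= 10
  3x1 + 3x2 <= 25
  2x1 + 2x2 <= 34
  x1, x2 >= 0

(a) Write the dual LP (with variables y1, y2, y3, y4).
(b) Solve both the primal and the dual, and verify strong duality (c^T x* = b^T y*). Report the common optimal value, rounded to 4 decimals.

The standard primal-dual pair for 'max c^T x s.t. A x <= b, x >= 0' is:
  Dual:  min b^T y  s.t.  A^T y >= c,  y >= 0.

So the dual LP is:
  minimize  9y1 + 10y2 + 25y3 + 34y4
  subject to:
    y1 + 3y3 + 2y4 >= 3
    y2 + 3y3 + 2y4 >= 6
    y1, y2, y3, y4 >= 0

Solving the primal: x* = (0, 8.3333).
  primal value c^T x* = 50.
Solving the dual: y* = (0, 0, 2, 0).
  dual value b^T y* = 50.
Strong duality: c^T x* = b^T y*. Confirmed.

50


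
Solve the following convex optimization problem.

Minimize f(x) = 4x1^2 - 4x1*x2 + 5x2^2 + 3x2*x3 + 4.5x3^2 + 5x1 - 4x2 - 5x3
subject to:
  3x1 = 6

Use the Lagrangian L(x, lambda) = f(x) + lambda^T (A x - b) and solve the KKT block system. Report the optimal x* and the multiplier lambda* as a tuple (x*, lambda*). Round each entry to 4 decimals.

Form the Lagrangian:
  L(x, lambda) = (1/2) x^T Q x + c^T x + lambda^T (A x - b)
Stationarity (grad_x L = 0): Q x + c + A^T lambda = 0.
Primal feasibility: A x = b.

This gives the KKT block system:
  [ Q   A^T ] [ x     ]   [-c ]
  [ A    0  ] [ lambda ] = [ b ]

Solving the linear system:
  x*      = (2, 1.1481, 0.1728)
  lambda* = (-5.4691)
  f(x*)   = 18.679

x* = (2, 1.1481, 0.1728), lambda* = (-5.4691)


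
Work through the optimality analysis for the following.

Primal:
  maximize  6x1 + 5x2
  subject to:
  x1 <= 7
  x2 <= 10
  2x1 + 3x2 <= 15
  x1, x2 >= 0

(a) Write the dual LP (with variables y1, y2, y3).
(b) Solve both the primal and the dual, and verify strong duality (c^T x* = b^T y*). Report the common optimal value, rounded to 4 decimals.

The standard primal-dual pair for 'max c^T x s.t. A x <= b, x >= 0' is:
  Dual:  min b^T y  s.t.  A^T y >= c,  y >= 0.

So the dual LP is:
  minimize  7y1 + 10y2 + 15y3
  subject to:
    y1 + 2y3 >= 6
    y2 + 3y3 >= 5
    y1, y2, y3 >= 0

Solving the primal: x* = (7, 0.3333).
  primal value c^T x* = 43.6667.
Solving the dual: y* = (2.6667, 0, 1.6667).
  dual value b^T y* = 43.6667.
Strong duality: c^T x* = b^T y*. Confirmed.

43.6667


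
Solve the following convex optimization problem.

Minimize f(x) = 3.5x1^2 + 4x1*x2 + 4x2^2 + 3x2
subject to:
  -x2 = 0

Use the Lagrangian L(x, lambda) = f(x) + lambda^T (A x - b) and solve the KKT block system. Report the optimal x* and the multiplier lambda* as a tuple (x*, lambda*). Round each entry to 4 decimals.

Form the Lagrangian:
  L(x, lambda) = (1/2) x^T Q x + c^T x + lambda^T (A x - b)
Stationarity (grad_x L = 0): Q x + c + A^T lambda = 0.
Primal feasibility: A x = b.

This gives the KKT block system:
  [ Q   A^T ] [ x     ]   [-c ]
  [ A    0  ] [ lambda ] = [ b ]

Solving the linear system:
  x*      = (0, 0)
  lambda* = (3)
  f(x*)   = 0

x* = (0, 0), lambda* = (3)


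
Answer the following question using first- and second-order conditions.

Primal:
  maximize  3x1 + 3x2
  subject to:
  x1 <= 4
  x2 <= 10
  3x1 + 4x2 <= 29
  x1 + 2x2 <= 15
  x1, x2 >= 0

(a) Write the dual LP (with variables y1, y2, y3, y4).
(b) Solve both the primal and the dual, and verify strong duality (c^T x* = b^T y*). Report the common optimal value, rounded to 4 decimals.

The standard primal-dual pair for 'max c^T x s.t. A x <= b, x >= 0' is:
  Dual:  min b^T y  s.t.  A^T y >= c,  y >= 0.

So the dual LP is:
  minimize  4y1 + 10y2 + 29y3 + 15y4
  subject to:
    y1 + 3y3 + y4 >= 3
    y2 + 4y3 + 2y4 >= 3
    y1, y2, y3, y4 >= 0

Solving the primal: x* = (4, 4.25).
  primal value c^T x* = 24.75.
Solving the dual: y* = (0.75, 0, 0.75, 0).
  dual value b^T y* = 24.75.
Strong duality: c^T x* = b^T y*. Confirmed.

24.75


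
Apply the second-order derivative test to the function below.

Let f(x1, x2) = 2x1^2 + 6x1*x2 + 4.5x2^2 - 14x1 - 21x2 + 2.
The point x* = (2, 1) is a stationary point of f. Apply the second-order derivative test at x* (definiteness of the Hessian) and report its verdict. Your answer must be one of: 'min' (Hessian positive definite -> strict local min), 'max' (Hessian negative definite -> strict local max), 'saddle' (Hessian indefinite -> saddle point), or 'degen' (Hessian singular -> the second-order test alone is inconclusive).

Compute the Hessian H = grad^2 f:
  H = [[4, 6], [6, 9]]
Verify stationarity: grad f(x*) = H x* + g = (0, 0).
Eigenvalues of H: 0, 13.
H has a zero eigenvalue (singular; positive semidefinite but not definite), so H is neither positive definite, negative definite, nor indefinite. The second-order test alone is inconclusive -> degen.
(Indeed, f is constant along the null direction of H through x*, so x* is not a strict local extremum.)

degen


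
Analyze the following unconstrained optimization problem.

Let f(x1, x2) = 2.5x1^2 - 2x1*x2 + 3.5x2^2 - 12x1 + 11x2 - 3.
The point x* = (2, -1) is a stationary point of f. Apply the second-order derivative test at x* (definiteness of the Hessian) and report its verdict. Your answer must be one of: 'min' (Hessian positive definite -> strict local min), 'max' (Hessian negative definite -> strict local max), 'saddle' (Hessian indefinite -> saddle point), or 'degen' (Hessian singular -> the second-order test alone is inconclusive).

Compute the Hessian H = grad^2 f:
  H = [[5, -2], [-2, 7]]
Verify stationarity: grad f(x*) = H x* + g = (0, 0).
Eigenvalues of H: 3.7639, 8.2361.
Both eigenvalues > 0, so H is positive definite -> x* is a strict local min.

min


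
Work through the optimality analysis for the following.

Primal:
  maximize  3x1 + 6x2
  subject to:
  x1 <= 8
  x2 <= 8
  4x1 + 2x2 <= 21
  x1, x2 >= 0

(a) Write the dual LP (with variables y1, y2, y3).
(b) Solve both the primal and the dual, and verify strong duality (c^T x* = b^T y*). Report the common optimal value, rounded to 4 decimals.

The standard primal-dual pair for 'max c^T x s.t. A x <= b, x >= 0' is:
  Dual:  min b^T y  s.t.  A^T y >= c,  y >= 0.

So the dual LP is:
  minimize  8y1 + 8y2 + 21y3
  subject to:
    y1 + 4y3 >= 3
    y2 + 2y3 >= 6
    y1, y2, y3 >= 0

Solving the primal: x* = (1.25, 8).
  primal value c^T x* = 51.75.
Solving the dual: y* = (0, 4.5, 0.75).
  dual value b^T y* = 51.75.
Strong duality: c^T x* = b^T y*. Confirmed.

51.75


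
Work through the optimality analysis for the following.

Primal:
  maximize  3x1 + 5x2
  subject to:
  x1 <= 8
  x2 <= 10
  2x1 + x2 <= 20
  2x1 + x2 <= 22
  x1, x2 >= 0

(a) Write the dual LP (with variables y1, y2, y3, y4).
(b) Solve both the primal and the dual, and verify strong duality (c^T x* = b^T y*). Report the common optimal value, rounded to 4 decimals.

The standard primal-dual pair for 'max c^T x s.t. A x <= b, x >= 0' is:
  Dual:  min b^T y  s.t.  A^T y >= c,  y >= 0.

So the dual LP is:
  minimize  8y1 + 10y2 + 20y3 + 22y4
  subject to:
    y1 + 2y3 + 2y4 >= 3
    y2 + y3 + y4 >= 5
    y1, y2, y3, y4 >= 0

Solving the primal: x* = (5, 10).
  primal value c^T x* = 65.
Solving the dual: y* = (0, 3.5, 1.5, 0).
  dual value b^T y* = 65.
Strong duality: c^T x* = b^T y*. Confirmed.

65


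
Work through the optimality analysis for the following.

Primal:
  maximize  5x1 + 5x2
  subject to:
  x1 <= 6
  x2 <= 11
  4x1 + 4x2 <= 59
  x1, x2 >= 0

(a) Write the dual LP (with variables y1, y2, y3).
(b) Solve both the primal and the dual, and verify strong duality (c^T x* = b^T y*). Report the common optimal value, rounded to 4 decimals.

The standard primal-dual pair for 'max c^T x s.t. A x <= b, x >= 0' is:
  Dual:  min b^T y  s.t.  A^T y >= c,  y >= 0.

So the dual LP is:
  minimize  6y1 + 11y2 + 59y3
  subject to:
    y1 + 4y3 >= 5
    y2 + 4y3 >= 5
    y1, y2, y3 >= 0

Solving the primal: x* = (3.75, 11).
  primal value c^T x* = 73.75.
Solving the dual: y* = (0, 0, 1.25).
  dual value b^T y* = 73.75.
Strong duality: c^T x* = b^T y*. Confirmed.

73.75


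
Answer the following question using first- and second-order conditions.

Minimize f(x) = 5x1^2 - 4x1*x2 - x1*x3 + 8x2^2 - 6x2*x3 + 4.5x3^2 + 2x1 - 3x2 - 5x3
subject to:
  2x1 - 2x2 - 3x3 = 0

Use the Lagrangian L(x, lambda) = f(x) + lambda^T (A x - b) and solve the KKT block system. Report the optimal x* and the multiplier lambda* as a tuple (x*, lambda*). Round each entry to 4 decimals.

Form the Lagrangian:
  L(x, lambda) = (1/2) x^T Q x + c^T x + lambda^T (A x - b)
Stationarity (grad_x L = 0): Q x + c + A^T lambda = 0.
Primal feasibility: A x = b.

This gives the KKT block system:
  [ Q   A^T ] [ x     ]   [-c ]
  [ A    0  ] [ lambda ] = [ b ]

Solving the linear system:
  x*      = (0.1483, 0.0481, 0.0668)
  lambda* = (-1.612)
  f(x*)   = -0.0909

x* = (0.1483, 0.0481, 0.0668), lambda* = (-1.612)


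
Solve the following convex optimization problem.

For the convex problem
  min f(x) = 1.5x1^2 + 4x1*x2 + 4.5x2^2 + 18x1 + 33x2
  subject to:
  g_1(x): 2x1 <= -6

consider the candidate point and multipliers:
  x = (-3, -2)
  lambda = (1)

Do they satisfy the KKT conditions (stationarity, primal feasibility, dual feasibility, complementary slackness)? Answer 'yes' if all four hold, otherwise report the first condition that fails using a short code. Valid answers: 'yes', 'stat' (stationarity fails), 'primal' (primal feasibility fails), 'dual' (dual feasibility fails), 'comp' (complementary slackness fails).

Gradient of f: grad f(x) = Q x + c = (1, 3)
Constraint values g_i(x) = a_i^T x - b_i:
  g_1((-3, -2)) = 0
Stationarity residual: grad f(x) + sum_i lambda_i a_i = (3, 3)
  -> stationarity FAILS
Primal feasibility (all g_i <= 0): OK
Dual feasibility (all lambda_i >= 0): OK
Complementary slackness (lambda_i * g_i(x) = 0 for all i): OK

Verdict: the first failing condition is stationarity -> stat.

stat


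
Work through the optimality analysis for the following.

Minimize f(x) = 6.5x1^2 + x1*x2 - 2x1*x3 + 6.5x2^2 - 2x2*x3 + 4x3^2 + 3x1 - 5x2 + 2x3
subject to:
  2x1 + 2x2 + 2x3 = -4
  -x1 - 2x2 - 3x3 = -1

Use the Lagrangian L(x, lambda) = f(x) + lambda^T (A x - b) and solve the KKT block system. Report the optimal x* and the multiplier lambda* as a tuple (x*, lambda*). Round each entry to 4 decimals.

Form the Lagrangian:
  L(x, lambda) = (1/2) x^T Q x + c^T x + lambda^T (A x - b)
Stationarity (grad_x L = 0): Q x + c + A^T lambda = 0.
Primal feasibility: A x = b.

This gives the KKT block system:
  [ Q   A^T ] [ x     ]   [-c ]
  [ A    0  ] [ lambda ] = [ b ]

Solving the linear system:
  x*      = (-3.4795, -0.0411, 1.5205)
  lambda* = (39.2877, 33.2603)
  f(x*)   = 91.6096

x* = (-3.4795, -0.0411, 1.5205), lambda* = (39.2877, 33.2603)


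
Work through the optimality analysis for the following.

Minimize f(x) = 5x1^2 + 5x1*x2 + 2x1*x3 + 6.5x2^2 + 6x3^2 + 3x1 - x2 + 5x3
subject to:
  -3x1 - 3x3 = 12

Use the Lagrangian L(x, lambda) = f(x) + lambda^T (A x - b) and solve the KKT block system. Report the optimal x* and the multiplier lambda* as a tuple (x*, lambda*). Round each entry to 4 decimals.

Form the Lagrangian:
  L(x, lambda) = (1/2) x^T Q x + c^T x + lambda^T (A x - b)
Stationarity (grad_x L = 0): Q x + c + A^T lambda = 0.
Primal feasibility: A x = b.

This gives the KKT block system:
  [ Q   A^T ] [ x     ]   [-c ]
  [ A    0  ] [ lambda ] = [ b ]

Solving the linear system:
  x*      = (-2.3876, 0.9952, -1.6124)
  lambda* = (-6.3748)
  f(x*)   = 30.1388

x* = (-2.3876, 0.9952, -1.6124), lambda* = (-6.3748)


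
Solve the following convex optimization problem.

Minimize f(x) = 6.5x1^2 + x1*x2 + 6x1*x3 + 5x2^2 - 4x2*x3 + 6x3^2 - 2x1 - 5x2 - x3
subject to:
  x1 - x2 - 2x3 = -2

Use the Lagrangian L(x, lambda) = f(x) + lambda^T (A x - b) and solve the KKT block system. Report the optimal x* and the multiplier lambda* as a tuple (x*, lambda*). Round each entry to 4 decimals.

Form the Lagrangian:
  L(x, lambda) = (1/2) x^T Q x + c^T x + lambda^T (A x - b)
Stationarity (grad_x L = 0): Q x + c + A^T lambda = 0.
Primal feasibility: A x = b.

This gives the KKT block system:
  [ Q   A^T ] [ x     ]   [-c ]
  [ A    0  ] [ lambda ] = [ b ]

Solving the linear system:
  x*      = (-0.1846, 0.7769, 0.5192)
  lambda* = (0.5077)
  f(x*)   = -1.5096

x* = (-0.1846, 0.7769, 0.5192), lambda* = (0.5077)
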